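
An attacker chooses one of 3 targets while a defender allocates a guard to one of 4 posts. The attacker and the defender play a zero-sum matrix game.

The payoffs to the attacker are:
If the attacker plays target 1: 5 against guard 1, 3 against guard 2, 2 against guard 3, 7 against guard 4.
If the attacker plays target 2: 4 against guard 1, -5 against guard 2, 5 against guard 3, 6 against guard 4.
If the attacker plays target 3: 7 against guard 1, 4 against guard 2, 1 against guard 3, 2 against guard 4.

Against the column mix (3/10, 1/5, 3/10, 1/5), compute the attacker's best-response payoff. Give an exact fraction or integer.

target 1: (5)·(3/10) + (3)·(1/5) + (2)·(3/10) + (7)·(1/5) = 41/10.
target 2: (4)·(3/10) + (-5)·(1/5) + (5)·(3/10) + (6)·(1/5) = 29/10.
target 3: (7)·(3/10) + (4)·(1/5) + (1)·(3/10) + (2)·(1/5) = 18/5.
The best pure response is target 1 with expected payoff 41/10.

41/10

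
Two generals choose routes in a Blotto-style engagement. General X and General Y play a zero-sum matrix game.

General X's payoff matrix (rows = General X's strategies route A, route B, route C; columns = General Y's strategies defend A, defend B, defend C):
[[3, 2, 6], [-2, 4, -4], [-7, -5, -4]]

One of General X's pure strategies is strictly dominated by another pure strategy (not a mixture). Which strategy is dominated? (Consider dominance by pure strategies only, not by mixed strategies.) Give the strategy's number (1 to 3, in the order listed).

3

Compare route C with route A: 3 > -7, 2 > -5, 6 > -4.
So route A strictly dominates route C for General X; route C is strictly dominated.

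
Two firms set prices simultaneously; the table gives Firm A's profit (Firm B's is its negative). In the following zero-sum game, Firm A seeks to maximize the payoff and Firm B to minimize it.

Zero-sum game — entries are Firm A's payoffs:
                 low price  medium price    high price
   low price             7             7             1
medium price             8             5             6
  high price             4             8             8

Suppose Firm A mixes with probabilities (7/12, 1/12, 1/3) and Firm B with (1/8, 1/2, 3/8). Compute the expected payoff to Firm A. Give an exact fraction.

Against (1/8, 1/2, 3/8), each row's expected payoff is low price: 19/4; medium price: 23/4; high price: 15/2.
Taking the (7/12, 1/12, 1/3)-weighted average: (7/12)·(19/4) + (1/12)·(23/4) + (1/3)·(15/2) = 23/4.

23/4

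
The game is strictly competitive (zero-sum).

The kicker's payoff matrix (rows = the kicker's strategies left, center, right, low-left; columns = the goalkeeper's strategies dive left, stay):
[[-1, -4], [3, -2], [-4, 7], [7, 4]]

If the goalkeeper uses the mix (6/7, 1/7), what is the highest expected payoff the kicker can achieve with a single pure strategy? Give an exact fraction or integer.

46/7

left: (-1)·(6/7) + (-4)·(1/7) = -10/7.
center: (3)·(6/7) + (-2)·(1/7) = 16/7.
right: (-4)·(6/7) + (7)·(1/7) = -17/7.
low-left: (7)·(6/7) + (4)·(1/7) = 46/7.
The best pure response is low-left with expected payoff 46/7.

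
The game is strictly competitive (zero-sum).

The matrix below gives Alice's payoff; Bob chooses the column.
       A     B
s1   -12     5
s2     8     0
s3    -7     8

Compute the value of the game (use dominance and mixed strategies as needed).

64/23

Row s1 is strictly dominated by row s3, so Alice never plays it.
The remaining 2×2 game on (s2, s3) × (A, B) has no saddle point. Let Alice play s2 with probability p; indifference gives 8p − 7(1−p) = 8(1−p), so p = 15/23.
Similarly Bob's optimal q on A is 8/23, and the value is 8·(8/23) + (0)·(15/23) = 64/23.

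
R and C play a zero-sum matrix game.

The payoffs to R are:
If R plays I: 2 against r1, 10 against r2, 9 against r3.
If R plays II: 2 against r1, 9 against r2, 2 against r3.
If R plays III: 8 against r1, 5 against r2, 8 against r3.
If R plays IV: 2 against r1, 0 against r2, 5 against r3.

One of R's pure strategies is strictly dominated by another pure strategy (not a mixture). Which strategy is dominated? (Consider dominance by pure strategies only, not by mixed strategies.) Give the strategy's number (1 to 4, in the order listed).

4

Compare IV with III: 8 > 2, 5 > 0, 8 > 5.
So III strictly dominates IV for R; IV is strictly dominated.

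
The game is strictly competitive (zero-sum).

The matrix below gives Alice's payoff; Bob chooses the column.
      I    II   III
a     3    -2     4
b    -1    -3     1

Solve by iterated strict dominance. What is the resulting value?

Row b is strictly dominated by row a (3>-1, -2>-3, 4>1); eliminate b.
Column III is strictly dominated by I for Bob (3<4); eliminate III.
Column I is strictly dominated by II for Bob (-2<3); eliminate I.
Only (a, II) remains, with payoff -2.

-2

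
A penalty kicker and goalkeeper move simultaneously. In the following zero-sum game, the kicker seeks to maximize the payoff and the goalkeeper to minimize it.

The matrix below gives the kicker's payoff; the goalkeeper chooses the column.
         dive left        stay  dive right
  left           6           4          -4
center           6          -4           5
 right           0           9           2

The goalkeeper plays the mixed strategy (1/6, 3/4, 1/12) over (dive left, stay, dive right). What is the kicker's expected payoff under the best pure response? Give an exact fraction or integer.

83/12

left: (6)·(1/6) + (4)·(3/4) + (-4)·(1/12) = 11/3.
center: (6)·(1/6) + (-4)·(3/4) + (5)·(1/12) = -19/12.
right: (0)·(1/6) + (9)·(3/4) + (2)·(1/12) = 83/12.
The best pure response is right with expected payoff 83/12.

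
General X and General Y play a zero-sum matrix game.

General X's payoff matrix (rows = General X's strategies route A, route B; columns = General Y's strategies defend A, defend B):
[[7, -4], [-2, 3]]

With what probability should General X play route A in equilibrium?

5/16

Row minima are -4 and -2, so General X's maximin is -2; column maxima are 7 and 3, so General Y's minimax is 3. These differ, so the equilibrium is in mixed strategies.
Let General X play route A with probability p. General Y is indifferent when 7p − 2(1−p) = −4p + 3(1−p), giving p = 5/16.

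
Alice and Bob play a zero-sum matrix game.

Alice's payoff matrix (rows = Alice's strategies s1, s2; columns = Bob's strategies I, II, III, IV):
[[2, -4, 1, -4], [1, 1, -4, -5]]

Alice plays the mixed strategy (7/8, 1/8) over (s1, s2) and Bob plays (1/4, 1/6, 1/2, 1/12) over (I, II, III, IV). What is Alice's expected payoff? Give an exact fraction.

Against (1/4, 1/6, 1/2, 1/12), each row's expected payoff is s1: 0; s2: -2.
Taking the (7/8, 1/8)-weighted average: (7/8)·(0) + (1/8)·(-2) = -1/4.

-1/4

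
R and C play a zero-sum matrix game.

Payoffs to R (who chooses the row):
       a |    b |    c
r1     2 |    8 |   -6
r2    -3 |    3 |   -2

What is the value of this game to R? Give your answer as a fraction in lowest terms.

-22/9

Column b is strictly dominated by a for C (it gives R more in every row).
The remaining 2×2 game on (r1, r2) × (a, c) has no saddle point. Let R play r1 with probability p; indifference gives 2p − 3(1−p) = −6p − 2(1−p), so p = 1/9.
Similarly C's optimal q on a is 4/9, and the value is 2·(4/9) + (-6)·(5/9) = -22/9.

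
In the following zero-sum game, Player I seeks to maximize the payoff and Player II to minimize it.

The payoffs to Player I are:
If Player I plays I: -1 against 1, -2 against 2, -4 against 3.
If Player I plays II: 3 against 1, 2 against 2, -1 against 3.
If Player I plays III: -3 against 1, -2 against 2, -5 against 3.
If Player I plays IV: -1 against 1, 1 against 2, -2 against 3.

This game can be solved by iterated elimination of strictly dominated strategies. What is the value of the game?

-1

Column 2 is strictly dominated by 3 for Player II (-4<-2, -1<2, -5<-2, -2<1); eliminate 2.
Row III is strictly dominated by row I (-1>-3, -4>-5); eliminate III.
Row I is strictly dominated by row II (3>-1, -1>-4); eliminate I.
Row IV is strictly dominated by row II (3>-1, -1>-2); eliminate IV.
Column 1 is strictly dominated by 3 for Player II (-1<3); eliminate 1.
Only (II, 3) remains, with payoff -1.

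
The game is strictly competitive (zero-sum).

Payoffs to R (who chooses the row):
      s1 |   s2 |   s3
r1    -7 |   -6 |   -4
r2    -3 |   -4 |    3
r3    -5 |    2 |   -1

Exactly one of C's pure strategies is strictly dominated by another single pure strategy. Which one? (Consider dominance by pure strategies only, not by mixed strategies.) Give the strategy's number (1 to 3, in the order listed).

C prefers columns that give R less. Compare s3 with s1: -7 < -4, -3 < 3, -5 < -1.
So s1 strictly dominates s3 for C; s3 is strictly dominated.

3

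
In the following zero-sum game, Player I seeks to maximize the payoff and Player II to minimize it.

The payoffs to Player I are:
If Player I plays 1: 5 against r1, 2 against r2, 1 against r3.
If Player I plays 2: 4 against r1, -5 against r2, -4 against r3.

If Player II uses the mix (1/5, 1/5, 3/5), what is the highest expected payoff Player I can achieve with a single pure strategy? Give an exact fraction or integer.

1: (5)·(1/5) + (2)·(1/5) + (1)·(3/5) = 2.
2: (4)·(1/5) + (-5)·(1/5) + (-4)·(3/5) = -13/5.
The best pure response is 1 with expected payoff 2.

2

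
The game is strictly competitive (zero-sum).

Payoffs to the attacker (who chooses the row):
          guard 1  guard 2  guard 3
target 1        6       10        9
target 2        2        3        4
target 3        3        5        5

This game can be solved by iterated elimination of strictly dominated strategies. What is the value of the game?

Row target 2 is strictly dominated by row target 1 (6>2, 10>3, 9>4); eliminate target 2.
Column guard 2 is strictly dominated by guard 1 for the defender (6<10, 3<5); eliminate guard 2.
Column guard 3 is strictly dominated by guard 1 for the defender (6<9, 3<5); eliminate guard 3.
Row target 3 is strictly dominated by row target 1 (6>3); eliminate target 3.
Only (target 1, guard 1) remains, with payoff 6.

6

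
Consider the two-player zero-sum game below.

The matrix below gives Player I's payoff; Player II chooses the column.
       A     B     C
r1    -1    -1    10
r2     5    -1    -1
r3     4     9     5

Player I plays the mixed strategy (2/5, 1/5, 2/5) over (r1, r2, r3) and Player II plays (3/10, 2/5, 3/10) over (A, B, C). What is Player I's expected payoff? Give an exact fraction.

18/5

Against (3/10, 2/5, 3/10), each row's expected payoff is r1: 23/10; r2: 4/5; r3: 63/10.
Taking the (2/5, 1/5, 2/5)-weighted average: (2/5)·(23/10) + (1/5)·(4/5) + (2/5)·(63/10) = 18/5.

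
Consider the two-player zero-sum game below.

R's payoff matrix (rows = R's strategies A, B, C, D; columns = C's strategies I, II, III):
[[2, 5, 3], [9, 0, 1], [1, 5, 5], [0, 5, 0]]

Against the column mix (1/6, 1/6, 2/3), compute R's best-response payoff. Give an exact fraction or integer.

13/3

A: (2)·(1/6) + (5)·(1/6) + (3)·(2/3) = 19/6.
B: (9)·(1/6) + (0)·(1/6) + (1)·(2/3) = 13/6.
C: (1)·(1/6) + (5)·(1/6) + (5)·(2/3) = 13/3.
D: (0)·(1/6) + (5)·(1/6) + (0)·(2/3) = 5/6.
The best pure response is C with expected payoff 13/3.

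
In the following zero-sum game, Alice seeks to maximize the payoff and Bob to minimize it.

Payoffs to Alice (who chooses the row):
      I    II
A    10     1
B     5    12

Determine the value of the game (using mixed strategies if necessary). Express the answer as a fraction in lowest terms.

115/16

Row minima are 1 and 5, so Alice's maximin is 5; column maxima are 10 and 12, so Bob's minimax is 10. These differ, so the equilibrium is in mixed strategies.
Let Alice play A with probability p. Bob is indifferent when 10p + 5(1−p) = p + 12(1−p), giving p = 7/16.
Let Bob play I with probability q. Alice is indifferent when 10q + (1−q) = 5q + 12(1−q), giving q = 11/16.
The value is 10·(11/16) + (1)·(5/16) = 115/16.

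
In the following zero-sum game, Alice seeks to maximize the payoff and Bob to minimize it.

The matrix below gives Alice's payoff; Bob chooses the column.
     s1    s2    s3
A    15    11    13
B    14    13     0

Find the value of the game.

169/15

Column s1 is strictly dominated by s2 for Bob (it gives Alice more in every row).
The remaining 2×2 game on (A, B) × (s2, s3) has no saddle point. Let Alice play A with probability p; indifference gives 11p + 13(1−p) = 13p, so p = 13/15.
Similarly Bob's optimal q on s2 is 13/15, and the value is 11·(13/15) + (13)·(2/15) = 169/15.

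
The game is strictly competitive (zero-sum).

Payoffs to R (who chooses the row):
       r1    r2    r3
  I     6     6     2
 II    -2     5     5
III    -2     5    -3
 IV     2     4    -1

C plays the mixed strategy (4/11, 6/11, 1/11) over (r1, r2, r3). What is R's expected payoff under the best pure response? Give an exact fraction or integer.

I: (6)·(4/11) + (6)·(6/11) + (2)·(1/11) = 62/11.
II: (-2)·(4/11) + (5)·(6/11) + (5)·(1/11) = 27/11.
III: (-2)·(4/11) + (5)·(6/11) + (-3)·(1/11) = 19/11.
IV: (2)·(4/11) + (4)·(6/11) + (-1)·(1/11) = 31/11.
The best pure response is I with expected payoff 62/11.

62/11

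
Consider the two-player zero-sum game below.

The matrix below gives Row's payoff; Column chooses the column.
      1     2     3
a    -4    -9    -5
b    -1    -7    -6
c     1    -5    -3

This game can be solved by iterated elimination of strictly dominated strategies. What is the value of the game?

Row b is strictly dominated by row c (1>-1, -5>-7, -3>-6); eliminate b.
Column 3 is strictly dominated by 2 for Column (-9<-5, -5<-3); eliminate 3.
Row a is strictly dominated by row c (1>-4, -5>-9); eliminate a.
Column 1 is strictly dominated by 2 for Column (-5<1); eliminate 1.
Only (c, 2) remains, with payoff -5.

-5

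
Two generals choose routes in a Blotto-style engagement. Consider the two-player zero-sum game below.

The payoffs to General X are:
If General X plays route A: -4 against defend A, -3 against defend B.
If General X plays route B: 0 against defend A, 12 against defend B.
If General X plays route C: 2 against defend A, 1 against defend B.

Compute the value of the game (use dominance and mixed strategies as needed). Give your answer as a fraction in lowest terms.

Row route A is strictly dominated by row route C, so General X never plays it.
The remaining 2×2 game on (route B, route C) × (defend A, defend B) has no saddle point. Let General X play route B with probability p; indifference gives 2(1−p) = 12p + (1−p), so p = 1/13.
Similarly General Y's optimal q on defend A is 11/13, and the value is 0·(11/13) + (12)·(2/13) = 24/13.

24/13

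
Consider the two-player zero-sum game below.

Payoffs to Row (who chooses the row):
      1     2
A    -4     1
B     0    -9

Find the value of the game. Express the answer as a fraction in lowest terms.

-18/7

Row minima are -4 and -9, so Row's maximin is -4; column maxima are 0 and 1, so Column's minimax is 0. These differ, so the equilibrium is in mixed strategies.
Let Row play A with probability p. Column is indifferent when −4p = p − 9(1−p), giving p = 9/14.
Let Column play 1 with probability q. Row is indifferent when −4q + (1−q) = −9(1−q), giving q = 5/7.
The value is -4·(5/7) + (1)·(2/7) = -18/7.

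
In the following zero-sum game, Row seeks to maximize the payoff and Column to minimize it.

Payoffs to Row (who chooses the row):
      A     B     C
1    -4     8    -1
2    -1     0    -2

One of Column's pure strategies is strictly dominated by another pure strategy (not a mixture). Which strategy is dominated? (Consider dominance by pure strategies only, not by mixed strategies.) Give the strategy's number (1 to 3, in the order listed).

2

Column prefers columns that give Row less. Compare B with A: -4 < 8, -1 < 0.
So A strictly dominates B for Column; B is strictly dominated.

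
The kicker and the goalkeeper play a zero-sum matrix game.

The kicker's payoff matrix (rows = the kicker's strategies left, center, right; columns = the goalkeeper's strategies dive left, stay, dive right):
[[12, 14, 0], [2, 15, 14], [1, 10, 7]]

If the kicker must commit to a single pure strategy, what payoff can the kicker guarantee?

The worst-case payoff for each row is left: 0, center: 2, right: 1.
The best of these is 2.

2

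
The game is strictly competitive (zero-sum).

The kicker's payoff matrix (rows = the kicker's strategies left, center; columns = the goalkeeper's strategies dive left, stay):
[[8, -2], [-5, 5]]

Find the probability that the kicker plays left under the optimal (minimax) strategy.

Row minima are -2 and -5, so the kicker's maximin is -2; column maxima are 8 and 5, so the goalkeeper's minimax is 5. These differ, so the equilibrium is in mixed strategies.
Let the kicker play left with probability p. The goalkeeper is indifferent when 8p − 5(1−p) = −2p + 5(1−p), giving p = 1/2.

1/2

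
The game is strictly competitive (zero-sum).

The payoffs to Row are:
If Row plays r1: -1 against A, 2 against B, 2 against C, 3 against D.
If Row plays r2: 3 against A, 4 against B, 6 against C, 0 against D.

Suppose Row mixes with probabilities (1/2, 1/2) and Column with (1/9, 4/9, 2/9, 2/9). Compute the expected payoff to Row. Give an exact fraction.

Against (1/9, 4/9, 2/9, 2/9), each row's expected payoff is r1: 17/9; r2: 31/9.
Taking the (1/2, 1/2)-weighted average: (1/2)·(17/9) + (1/2)·(31/9) = 8/3.

8/3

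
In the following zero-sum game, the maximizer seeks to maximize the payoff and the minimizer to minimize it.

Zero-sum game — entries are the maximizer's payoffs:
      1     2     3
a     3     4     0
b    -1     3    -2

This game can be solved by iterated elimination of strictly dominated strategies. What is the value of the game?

0

Column 1 is strictly dominated by 3 for the minimizer (0<3, -2<-1); eliminate 1.
Column 2 is strictly dominated by 3 for the minimizer (0<4, -2<3); eliminate 2.
Row b is strictly dominated by row a (0>-2); eliminate b.
Only (a, 3) remains, with payoff 0.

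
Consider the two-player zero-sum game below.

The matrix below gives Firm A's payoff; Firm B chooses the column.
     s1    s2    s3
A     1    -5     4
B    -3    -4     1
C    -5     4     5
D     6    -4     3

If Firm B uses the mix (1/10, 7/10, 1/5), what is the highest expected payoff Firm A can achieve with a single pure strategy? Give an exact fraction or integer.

A: (1)·(1/10) + (-5)·(7/10) + (4)·(1/5) = -13/5.
B: (-3)·(1/10) + (-4)·(7/10) + (1)·(1/5) = -29/10.
C: (-5)·(1/10) + (4)·(7/10) + (5)·(1/5) = 33/10.
D: (6)·(1/10) + (-4)·(7/10) + (3)·(1/5) = -8/5.
The best pure response is C with expected payoff 33/10.

33/10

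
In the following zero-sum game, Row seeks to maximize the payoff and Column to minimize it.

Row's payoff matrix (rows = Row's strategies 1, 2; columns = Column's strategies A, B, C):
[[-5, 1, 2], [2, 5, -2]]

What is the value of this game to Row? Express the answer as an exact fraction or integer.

-6/11

Column B is strictly dominated by A for Column (it gives Row more in every row).
The remaining 2×2 game on (1, 2) × (A, C) has no saddle point. Let Row play 1 with probability p; indifference gives −5p + 2(1−p) = 2p − 2(1−p), so p = 4/11.
Similarly Column's optimal q on A is 4/11, and the value is -5·(4/11) + (2)·(7/11) = -6/11.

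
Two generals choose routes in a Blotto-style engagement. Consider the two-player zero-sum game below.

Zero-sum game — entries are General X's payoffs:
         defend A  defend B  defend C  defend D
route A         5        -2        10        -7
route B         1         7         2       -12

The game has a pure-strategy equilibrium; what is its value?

Row minima: -7, -12 → General X's maximin is -7.
Column maxima: 5, 7, 10, -7 → General Y's minimax is -7.
They coincide at (route A, defend D), so the value is -7.

-7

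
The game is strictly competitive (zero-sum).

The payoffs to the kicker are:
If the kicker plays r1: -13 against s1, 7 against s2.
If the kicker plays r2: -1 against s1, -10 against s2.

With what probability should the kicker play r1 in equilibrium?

Row minima are -13 and -10, so the kicker's maximin is -10; column maxima are -1 and 7, so the goalkeeper's minimax is -1. These differ, so the equilibrium is in mixed strategies.
Let the kicker play r1 with probability p. The goalkeeper is indifferent when −13p − (1−p) = 7p − 10(1−p), giving p = 9/29.

9/29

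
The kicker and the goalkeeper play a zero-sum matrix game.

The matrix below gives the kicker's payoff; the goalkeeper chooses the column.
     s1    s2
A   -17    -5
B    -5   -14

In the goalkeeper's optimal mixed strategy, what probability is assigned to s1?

3/7

Row minima are -17 and -14, so the kicker's maximin is -14; column maxima are -5 and -5, so the goalkeeper's minimax is -5. These differ, so the equilibrium is in mixed strategies.
Let the goalkeeper play s1 with probability q. The kicker is indifferent when −17q − 5(1−q) = −5q − 14(1−q), giving q = 3/7.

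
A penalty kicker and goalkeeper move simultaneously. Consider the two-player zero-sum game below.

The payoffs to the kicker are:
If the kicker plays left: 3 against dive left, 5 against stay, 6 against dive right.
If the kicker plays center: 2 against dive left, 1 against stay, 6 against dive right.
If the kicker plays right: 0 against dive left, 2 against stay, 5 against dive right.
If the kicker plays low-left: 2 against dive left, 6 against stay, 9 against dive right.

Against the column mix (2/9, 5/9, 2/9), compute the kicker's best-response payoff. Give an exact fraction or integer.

52/9

left: (3)·(2/9) + (5)·(5/9) + (6)·(2/9) = 43/9.
center: (2)·(2/9) + (1)·(5/9) + (6)·(2/9) = 7/3.
right: (0)·(2/9) + (2)·(5/9) + (5)·(2/9) = 20/9.
low-left: (2)·(2/9) + (6)·(5/9) + (9)·(2/9) = 52/9.
The best pure response is low-left with expected payoff 52/9.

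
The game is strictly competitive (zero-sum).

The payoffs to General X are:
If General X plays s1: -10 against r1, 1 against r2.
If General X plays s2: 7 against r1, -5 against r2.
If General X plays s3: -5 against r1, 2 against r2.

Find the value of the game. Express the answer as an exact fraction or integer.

-11/19

Row s1 is strictly dominated by row s3, so General X never plays it.
The remaining 2×2 game on (s2, s3) × (r1, r2) has no saddle point. Let General X play s2 with probability p; indifference gives 7p − 5(1−p) = −5p + 2(1−p), so p = 7/19.
Similarly General Y's optimal q on r1 is 7/19, and the value is 7·(7/19) + (-5)·(12/19) = -11/19.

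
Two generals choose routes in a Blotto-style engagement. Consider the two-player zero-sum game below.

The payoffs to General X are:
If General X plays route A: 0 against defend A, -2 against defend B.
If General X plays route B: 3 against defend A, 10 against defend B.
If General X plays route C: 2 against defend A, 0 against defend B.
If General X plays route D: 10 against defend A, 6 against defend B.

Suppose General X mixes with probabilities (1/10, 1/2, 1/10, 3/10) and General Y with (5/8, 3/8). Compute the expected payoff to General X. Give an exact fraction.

433/80

Against (5/8, 3/8), each row's expected payoff is route A: -3/4; route B: 45/8; route C: 5/4; route D: 17/2.
Taking the (1/10, 1/2, 1/10, 3/10)-weighted average: (1/10)·(-3/4) + (1/2)·(45/8) + (1/10)·(5/4) + (3/10)·(17/2) = 433/80.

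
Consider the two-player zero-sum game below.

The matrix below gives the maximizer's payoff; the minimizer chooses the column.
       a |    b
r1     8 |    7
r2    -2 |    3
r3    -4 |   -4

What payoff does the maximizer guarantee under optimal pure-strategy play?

Row minima: 7, -2, -4 → the maximizer's maximin is 7.
Column maxima: 8, 7 → the minimizer's minimax is 7.
They coincide at (r1, b), so the value is 7.

7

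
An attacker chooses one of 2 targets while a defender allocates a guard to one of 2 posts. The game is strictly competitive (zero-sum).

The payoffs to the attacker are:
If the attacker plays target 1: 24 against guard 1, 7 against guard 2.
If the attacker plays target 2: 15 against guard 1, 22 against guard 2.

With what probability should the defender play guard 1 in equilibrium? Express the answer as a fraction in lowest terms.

Row minima are 7 and 15, so the attacker's maximin is 15; column maxima are 24 and 22, so the defender's minimax is 22. These differ, so the equilibrium is in mixed strategies.
Let the defender play guard 1 with probability q. The attacker is indifferent when 24q + 7(1−q) = 15q + 22(1−q), giving q = 5/8.

5/8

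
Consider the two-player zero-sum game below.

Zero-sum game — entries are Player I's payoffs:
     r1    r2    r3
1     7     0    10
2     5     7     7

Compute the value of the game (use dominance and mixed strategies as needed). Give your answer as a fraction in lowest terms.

Column r3 is strictly dominated by r1 for Player II (it gives Player I more in every row).
The remaining 2×2 game on (1, 2) × (r1, r2) has no saddle point. Let Player I play 1 with probability p; indifference gives 7p + 5(1−p) = 7(1−p), so p = 2/9.
Similarly Player II's optimal q on r1 is 7/9, and the value is 7·(7/9) + (0)·(2/9) = 49/9.

49/9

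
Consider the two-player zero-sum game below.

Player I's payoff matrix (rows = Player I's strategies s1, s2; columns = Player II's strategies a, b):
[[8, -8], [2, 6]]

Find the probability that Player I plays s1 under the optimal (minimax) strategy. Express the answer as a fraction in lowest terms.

Row minima are -8 and 2, so Player I's maximin is 2; column maxima are 8 and 6, so Player II's minimax is 6. These differ, so the equilibrium is in mixed strategies.
Let Player I play s1 with probability p. Player II is indifferent when 8p + 2(1−p) = −8p + 6(1−p), giving p = 1/5.

1/5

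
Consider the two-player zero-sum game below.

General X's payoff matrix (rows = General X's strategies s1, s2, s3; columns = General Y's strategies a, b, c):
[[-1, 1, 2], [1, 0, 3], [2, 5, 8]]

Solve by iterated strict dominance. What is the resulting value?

Column c is strictly dominated by a for General Y (-1<2, 1<3, 2<8); eliminate c.
Row s2 is strictly dominated by row s3 (2>1, 5>0); eliminate s2.
Column b is strictly dominated by a for General Y (-1<1, 2<5); eliminate b.
Row s1 is strictly dominated by row s3 (2>-1); eliminate s1.
Only (s3, a) remains, with payoff 2.

2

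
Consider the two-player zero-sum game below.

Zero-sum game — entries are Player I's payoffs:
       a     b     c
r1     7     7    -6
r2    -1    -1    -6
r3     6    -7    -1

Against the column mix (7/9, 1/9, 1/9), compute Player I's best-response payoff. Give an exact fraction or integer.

r1: (7)·(7/9) + (7)·(1/9) + (-6)·(1/9) = 50/9.
r2: (-1)·(7/9) + (-1)·(1/9) + (-6)·(1/9) = -14/9.
r3: (6)·(7/9) + (-7)·(1/9) + (-1)·(1/9) = 34/9.
The best pure response is r1 with expected payoff 50/9.

50/9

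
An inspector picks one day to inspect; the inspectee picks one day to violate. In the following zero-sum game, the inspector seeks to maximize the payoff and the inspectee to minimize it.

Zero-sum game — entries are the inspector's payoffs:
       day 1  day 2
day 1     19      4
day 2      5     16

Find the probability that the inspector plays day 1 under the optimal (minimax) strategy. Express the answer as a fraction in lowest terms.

Row minima are 4 and 5, so the inspector's maximin is 5; column maxima are 19 and 16, so the inspectee's minimax is 16. These differ, so the equilibrium is in mixed strategies.
Let the inspector play day 1 with probability p. The inspectee is indifferent when 19p + 5(1−p) = 4p + 16(1−p), giving p = 11/26.

11/26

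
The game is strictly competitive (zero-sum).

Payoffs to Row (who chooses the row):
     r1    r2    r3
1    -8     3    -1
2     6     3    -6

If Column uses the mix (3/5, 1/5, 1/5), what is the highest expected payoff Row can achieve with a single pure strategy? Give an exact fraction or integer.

3

1: (-8)·(3/5) + (3)·(1/5) + (-1)·(1/5) = -22/5.
2: (6)·(3/5) + (3)·(1/5) + (-6)·(1/5) = 3.
The best pure response is 2 with expected payoff 3.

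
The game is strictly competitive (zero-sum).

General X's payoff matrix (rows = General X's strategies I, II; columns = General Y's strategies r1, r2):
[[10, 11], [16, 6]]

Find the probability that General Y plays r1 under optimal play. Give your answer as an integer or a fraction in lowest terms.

5/11

Row minima are 10 and 6, so General X's maximin is 10; column maxima are 16 and 11, so General Y's minimax is 11. These differ, so the equilibrium is in mixed strategies.
Let General Y play r1 with probability q. General X is indifferent when 10q + 11(1−q) = 16q + 6(1−q), giving q = 5/11.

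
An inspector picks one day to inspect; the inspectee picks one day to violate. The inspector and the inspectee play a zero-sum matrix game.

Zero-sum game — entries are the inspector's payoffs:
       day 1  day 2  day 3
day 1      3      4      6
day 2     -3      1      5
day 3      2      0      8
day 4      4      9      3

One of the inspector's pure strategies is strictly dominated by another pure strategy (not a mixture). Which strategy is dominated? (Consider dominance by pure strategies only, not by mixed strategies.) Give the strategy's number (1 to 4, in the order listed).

Compare day 2 with day 1: 3 > -3, 4 > 1, 6 > 5.
So day 1 strictly dominates day 2 for the inspector; day 2 is strictly dominated.

2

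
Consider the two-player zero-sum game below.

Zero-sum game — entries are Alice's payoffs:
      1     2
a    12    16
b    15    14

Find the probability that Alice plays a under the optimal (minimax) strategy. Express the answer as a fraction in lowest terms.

1/5

Row minima are 12 and 14, so Alice's maximin is 14; column maxima are 15 and 16, so Bob's minimax is 15. These differ, so the equilibrium is in mixed strategies.
Let Alice play a with probability p. Bob is indifferent when 12p + 15(1−p) = 16p + 14(1−p), giving p = 1/5.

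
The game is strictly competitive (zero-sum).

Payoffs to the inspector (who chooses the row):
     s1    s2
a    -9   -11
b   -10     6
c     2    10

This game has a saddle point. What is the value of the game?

Row minima: -11, -10, 2 → the inspector's maximin is 2.
Column maxima: 2, 10 → the inspectee's minimax is 2.
They coincide at (c, s1), so the value is 2.

2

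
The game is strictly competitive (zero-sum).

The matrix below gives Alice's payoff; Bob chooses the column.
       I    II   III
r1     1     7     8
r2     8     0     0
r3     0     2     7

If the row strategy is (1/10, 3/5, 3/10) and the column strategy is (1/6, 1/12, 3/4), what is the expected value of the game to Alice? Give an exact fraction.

Against (1/6, 1/12, 3/4), each row's expected payoff is r1: 27/4; r2: 4/3; r3: 65/12.
Taking the (1/10, 3/5, 3/10)-weighted average: (1/10)·(27/4) + (3/5)·(4/3) + (3/10)·(65/12) = 31/10.

31/10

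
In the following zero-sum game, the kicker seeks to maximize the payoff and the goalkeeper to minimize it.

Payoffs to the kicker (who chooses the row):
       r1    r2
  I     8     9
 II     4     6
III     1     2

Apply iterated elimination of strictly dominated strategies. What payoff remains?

Row III is strictly dominated by row I (8>1, 9>2); eliminate III.
Row II is strictly dominated by row I (8>4, 9>6); eliminate II.
Column r2 is strictly dominated by r1 for the goalkeeper (8<9); eliminate r2.
Only (I, r1) remains, with payoff 8.

8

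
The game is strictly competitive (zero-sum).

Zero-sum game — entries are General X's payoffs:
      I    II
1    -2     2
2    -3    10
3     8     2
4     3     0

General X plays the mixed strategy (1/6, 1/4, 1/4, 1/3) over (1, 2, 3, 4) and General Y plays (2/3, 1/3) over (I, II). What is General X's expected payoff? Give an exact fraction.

43/18

Against (2/3, 1/3), each row's expected payoff is 1: -2/3; 2: 4/3; 3: 6; 4: 2.
Taking the (1/6, 1/4, 1/4, 1/3)-weighted average: (1/6)·(-2/3) + (1/4)·(4/3) + (1/4)·(6) + (1/3)·(2) = 43/18.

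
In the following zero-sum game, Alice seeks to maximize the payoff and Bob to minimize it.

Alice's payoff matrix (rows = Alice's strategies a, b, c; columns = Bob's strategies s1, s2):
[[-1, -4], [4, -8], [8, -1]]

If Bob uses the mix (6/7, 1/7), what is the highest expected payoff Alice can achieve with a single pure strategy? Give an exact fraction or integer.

47/7

a: (-1)·(6/7) + (-4)·(1/7) = -10/7.
b: (4)·(6/7) + (-8)·(1/7) = 16/7.
c: (8)·(6/7) + (-1)·(1/7) = 47/7.
The best pure response is c with expected payoff 47/7.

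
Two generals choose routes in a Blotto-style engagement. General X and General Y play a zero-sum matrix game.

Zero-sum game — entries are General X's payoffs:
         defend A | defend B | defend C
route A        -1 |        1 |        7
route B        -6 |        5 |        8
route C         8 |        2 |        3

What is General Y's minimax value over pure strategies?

The worst case (largest entry) in each column is defend A: 8, defend B: 5, defend C: 8.
The best (smallest) of these is 5.

5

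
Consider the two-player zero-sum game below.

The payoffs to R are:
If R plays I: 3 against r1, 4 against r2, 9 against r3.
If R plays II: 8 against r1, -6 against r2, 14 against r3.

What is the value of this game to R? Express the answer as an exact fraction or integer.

10/3

Column r3 is strictly dominated by r1 for C (it gives R more in every row).
The remaining 2×2 game on (I, II) × (r1, r2) has no saddle point. Let R play I with probability p; indifference gives 3p + 8(1−p) = 4p − 6(1−p), so p = 14/15.
Similarly C's optimal q on r1 is 2/3, and the value is 3·(2/3) + (4)·(1/3) = 10/3.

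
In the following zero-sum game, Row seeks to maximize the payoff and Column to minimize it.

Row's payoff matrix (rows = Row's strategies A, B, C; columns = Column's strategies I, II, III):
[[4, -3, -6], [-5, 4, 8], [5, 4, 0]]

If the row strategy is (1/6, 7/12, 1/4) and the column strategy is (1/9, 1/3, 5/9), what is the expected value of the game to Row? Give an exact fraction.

155/54

Against (1/9, 1/3, 5/9), each row's expected payoff is A: -35/9; B: 47/9; C: 17/9.
Taking the (1/6, 7/12, 1/4)-weighted average: (1/6)·(-35/9) + (7/12)·(47/9) + (1/4)·(17/9) = 155/54.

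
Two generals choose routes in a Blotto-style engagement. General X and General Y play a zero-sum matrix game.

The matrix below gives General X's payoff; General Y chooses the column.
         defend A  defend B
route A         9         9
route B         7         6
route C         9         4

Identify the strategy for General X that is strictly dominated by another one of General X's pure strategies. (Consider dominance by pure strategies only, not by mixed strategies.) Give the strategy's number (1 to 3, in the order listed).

2

Compare route B with route A: 9 > 7, 9 > 6.
So route A strictly dominates route B for General X; route B is strictly dominated.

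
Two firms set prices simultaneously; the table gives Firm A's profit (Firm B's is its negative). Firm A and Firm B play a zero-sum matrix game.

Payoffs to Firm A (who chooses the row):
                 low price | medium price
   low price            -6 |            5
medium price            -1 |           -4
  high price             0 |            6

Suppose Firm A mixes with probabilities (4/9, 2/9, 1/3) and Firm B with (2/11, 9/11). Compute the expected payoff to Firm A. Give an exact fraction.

Against (2/11, 9/11), each row's expected payoff is low price: 3; medium price: -38/11; high price: 54/11.
Taking the (4/9, 2/9, 1/3)-weighted average: (4/9)·(3) + (2/9)·(-38/11) + (1/3)·(54/11) = 218/99.

218/99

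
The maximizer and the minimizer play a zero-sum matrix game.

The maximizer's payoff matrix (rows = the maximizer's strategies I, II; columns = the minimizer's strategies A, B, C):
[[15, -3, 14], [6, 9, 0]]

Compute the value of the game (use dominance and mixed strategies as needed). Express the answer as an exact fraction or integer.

63/13

Column A is strictly dominated by C for the minimizer (it gives the maximizer more in every row).
The remaining 2×2 game on (I, II) × (B, C) has no saddle point. Let the maximizer play I with probability p; indifference gives −3p + 9(1−p) = 14p, so p = 9/26.
Similarly the minimizer's optimal q on B is 7/13, and the value is -3·(7/13) + (14)·(6/13) = 63/13.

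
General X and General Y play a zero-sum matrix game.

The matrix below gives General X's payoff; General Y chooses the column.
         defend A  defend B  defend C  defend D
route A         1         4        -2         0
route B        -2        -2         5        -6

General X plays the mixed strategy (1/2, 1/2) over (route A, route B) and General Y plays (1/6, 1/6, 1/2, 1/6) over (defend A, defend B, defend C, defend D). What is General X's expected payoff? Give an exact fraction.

Against (1/6, 1/6, 1/2, 1/6), each row's expected payoff is route A: -1/6; route B: 5/6.
Taking the (1/2, 1/2)-weighted average: (1/2)·(-1/6) + (1/2)·(5/6) = 1/3.

1/3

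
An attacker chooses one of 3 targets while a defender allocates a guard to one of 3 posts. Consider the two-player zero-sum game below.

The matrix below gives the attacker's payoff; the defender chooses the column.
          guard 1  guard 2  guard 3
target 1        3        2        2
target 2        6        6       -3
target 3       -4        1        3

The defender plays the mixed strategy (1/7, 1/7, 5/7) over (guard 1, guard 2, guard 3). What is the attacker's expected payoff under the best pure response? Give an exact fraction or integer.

15/7

target 1: (3)·(1/7) + (2)·(1/7) + (2)·(5/7) = 15/7.
target 2: (6)·(1/7) + (6)·(1/7) + (-3)·(5/7) = -3/7.
target 3: (-4)·(1/7) + (1)·(1/7) + (3)·(5/7) = 12/7.
The best pure response is target 1 with expected payoff 15/7.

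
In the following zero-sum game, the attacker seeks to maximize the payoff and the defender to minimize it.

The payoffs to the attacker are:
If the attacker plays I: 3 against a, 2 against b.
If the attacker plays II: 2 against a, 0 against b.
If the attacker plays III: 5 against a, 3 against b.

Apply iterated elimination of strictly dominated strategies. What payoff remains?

3

Row I is strictly dominated by row III (5>3, 3>2); eliminate I.
Column a is strictly dominated by b for the defender (0<2, 3<5); eliminate a.
Row II is strictly dominated by row III (3>0); eliminate II.
Only (III, b) remains, with payoff 3.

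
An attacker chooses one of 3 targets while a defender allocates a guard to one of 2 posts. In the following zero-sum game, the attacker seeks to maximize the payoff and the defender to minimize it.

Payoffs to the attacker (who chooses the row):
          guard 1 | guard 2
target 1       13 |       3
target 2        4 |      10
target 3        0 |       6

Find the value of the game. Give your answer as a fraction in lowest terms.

59/8

Row target 3 is strictly dominated by row target 2, so the attacker never plays it.
The remaining 2×2 game on (target 1, target 2) × (guard 1, guard 2) has no saddle point. Let the attacker play target 1 with probability p; indifference gives 13p + 4(1−p) = 3p + 10(1−p), so p = 3/8.
Similarly the defender's optimal q on guard 1 is 7/16, and the value is 13·(7/16) + (3)·(9/16) = 59/8.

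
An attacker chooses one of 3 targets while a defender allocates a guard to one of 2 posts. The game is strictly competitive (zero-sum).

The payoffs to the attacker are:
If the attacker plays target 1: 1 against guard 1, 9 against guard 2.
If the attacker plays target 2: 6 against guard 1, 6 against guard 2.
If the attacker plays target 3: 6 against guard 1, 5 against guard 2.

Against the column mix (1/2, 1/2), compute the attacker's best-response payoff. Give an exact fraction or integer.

target 1: (1)·(1/2) + (9)·(1/2) = 5.
target 2: (6)·(1/2) + (6)·(1/2) = 6.
target 3: (6)·(1/2) + (5)·(1/2) = 11/2.
The best pure response is target 2 with expected payoff 6.

6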